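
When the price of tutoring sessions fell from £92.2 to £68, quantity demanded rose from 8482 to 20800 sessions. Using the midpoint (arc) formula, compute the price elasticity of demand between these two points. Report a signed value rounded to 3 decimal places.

-2.785

%ΔQ = (20800 − 8482) / [(8482 + 20800)/2] = 12318/14641 = 0.841335…
%ΔP = (68 − 92.2) / [(92.2 + 68)/2] = -24.2/80.1 = -0.302122…
Arc Ed = %ΔQ / %ΔP = (12318/14641) / (-24.2/80.1) = -2.78475…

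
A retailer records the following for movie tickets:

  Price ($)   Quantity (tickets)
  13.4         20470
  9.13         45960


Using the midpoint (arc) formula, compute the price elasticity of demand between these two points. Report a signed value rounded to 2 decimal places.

-2.02

%ΔQ = (45960 − 20470) / [(20470 + 45960)/2] = 25490/33215 = 0.767424…
%ΔP = (9.13 − 13.4) / [(13.4 + 9.13)/2] = -4.27/11.265 = -0.379050…
Arc Ed = %ΔQ / %ΔP = (25490/33215) / (-4.27/11.265) = -2.0245…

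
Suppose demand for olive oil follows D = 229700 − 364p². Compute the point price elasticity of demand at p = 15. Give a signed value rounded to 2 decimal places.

-1.11

dD/dp = −2·364·p = -10920. At p = 15, D = 147800.
Ed = (dD/dp)·(p/D) = (-10920) × (15/147800) = -1.1082…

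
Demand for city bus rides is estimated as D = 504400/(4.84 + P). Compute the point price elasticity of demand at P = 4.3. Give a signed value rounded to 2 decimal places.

dD/dP = −504400/(4.84 + P)² = -6037.86. At P = 4.3, D = 55186.
Ed = (dD/dP)·(P/D) = (-6037.86) × (4.3/55186) = -0.4704…

-0.47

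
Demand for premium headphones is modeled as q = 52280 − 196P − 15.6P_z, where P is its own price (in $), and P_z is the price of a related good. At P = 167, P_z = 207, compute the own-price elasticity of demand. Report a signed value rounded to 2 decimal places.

At the given values, q = 52280 − 196(167) − 15.6(207) = 16318.8.
∂q/∂P = −196.
E = (-196) × (167/16318.8) = -2.0057…

-2.01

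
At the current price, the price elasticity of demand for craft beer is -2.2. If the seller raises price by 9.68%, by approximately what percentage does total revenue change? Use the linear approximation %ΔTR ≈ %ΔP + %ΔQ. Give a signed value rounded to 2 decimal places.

%ΔQ ≈ Ed × %ΔP = (-2.2) × (+9.68%) = -21.2960%
%ΔTR ≈ %ΔP + %ΔQ = (+9.68%) + (-21.2960%) = -11.6160%

-11.62%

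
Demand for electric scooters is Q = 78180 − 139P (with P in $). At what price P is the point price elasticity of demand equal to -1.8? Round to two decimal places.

361.57

Ed = −139P/(78180 − 139P). Set this equal to -1.8:
139P = 1.8·(78180 − 139P) ⇒ 139P(1 + 1.8) = 1.8·78180
P = 1.8·78180 / (139·2.8) = 361.5724…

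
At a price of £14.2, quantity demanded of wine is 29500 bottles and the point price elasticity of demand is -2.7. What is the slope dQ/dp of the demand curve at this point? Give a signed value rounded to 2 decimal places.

Ed = (dQ/dp)·(p/Q) ⇒ dQ/dp = Ed·Q/p = (-2.7)·29500/14.2 = -5609.1549…

-5609.15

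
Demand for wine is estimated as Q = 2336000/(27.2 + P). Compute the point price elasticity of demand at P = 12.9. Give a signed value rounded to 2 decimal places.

dQ/dP = −2336000/(27.2 + P)² = -1452.73. At P = 12.9, Q = 58254.4.
Ed = (dQ/dP)·(P/Q) = (-1452.73) × (12.9/58254.4) = -0.3216…

-0.32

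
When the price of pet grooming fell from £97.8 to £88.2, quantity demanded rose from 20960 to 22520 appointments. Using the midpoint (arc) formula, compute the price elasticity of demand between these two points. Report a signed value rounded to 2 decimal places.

%ΔQ = (22520 − 20960) / [(20960 + 22520)/2] = 1560/21740 = 0.071757…
%ΔP = (88.2 − 97.8) / [(97.8 + 88.2)/2] = -9.6/93 = -0.103225…
Arc Ed = %ΔQ / %ΔP = (1560/21740) / (-9.6/93) = -0.6951…

-0.70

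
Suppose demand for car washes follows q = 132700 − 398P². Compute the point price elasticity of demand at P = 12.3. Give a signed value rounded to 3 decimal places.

-1.661

dq/dP = −2·398·P = -9790.8. At P = 12.3, q = 72486.58.
Ed = (dq/dP)·(P/q) = (-9790.8) × (12.3/72486.58) = -1.66136…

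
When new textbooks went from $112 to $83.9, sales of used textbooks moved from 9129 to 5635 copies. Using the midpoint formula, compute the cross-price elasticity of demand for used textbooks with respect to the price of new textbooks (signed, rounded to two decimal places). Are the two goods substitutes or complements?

1.65; substitutes

%ΔQ_{used textbooks} = (5635 − 9129)/avg = -3494/7382 = -0.473313…
%ΔP_{new textbooks} = (83.9 − 112)/avg = -28.1/97.95 = -0.286881…
E_cross = (-3494/7382) / (-28.1/97.95) = 1.6498…
E_cross > 0 ⇒ the goods are substitutes.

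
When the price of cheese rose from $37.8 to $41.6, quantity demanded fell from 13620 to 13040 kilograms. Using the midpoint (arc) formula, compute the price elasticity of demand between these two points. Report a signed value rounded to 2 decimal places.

%ΔQ = (13040 − 13620) / [(13620 + 13040)/2] = -580/13330 = -0.043510…
%ΔP = (41.6 − 37.8) / [(37.8 + 41.6)/2] = 3.8/39.7 = 0.095717…
Arc Ed = %ΔQ / %ΔP = (-580/13330) / (3.8/39.7) = -0.4545…

-0.45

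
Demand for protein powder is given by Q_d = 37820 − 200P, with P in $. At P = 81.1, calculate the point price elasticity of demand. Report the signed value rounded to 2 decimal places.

dQ_d/dP = −200. At P = 81.1, Q_d = 37820 − 200(81.1) = 21600.
Ed = (dQ_d/dP)·(P/Q_d) = −200 × (81.1/21600) = -0.7509…

-0.75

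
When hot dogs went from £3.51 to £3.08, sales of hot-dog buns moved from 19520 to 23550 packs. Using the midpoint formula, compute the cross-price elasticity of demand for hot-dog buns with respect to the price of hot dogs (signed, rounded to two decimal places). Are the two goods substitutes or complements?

-1.43; complements

%ΔQ_{hot-dog buns} = (23550 − 19520)/avg = 4030/21535 = 0.187137…
%ΔP_{hot dogs} = (3.08 − 3.51)/avg = -0.43/3.295 = -0.130500…
E_cross = (4030/21535) / (-0.43/3.295) = -1.4339…
E_cross < 0 ⇒ the goods are complements.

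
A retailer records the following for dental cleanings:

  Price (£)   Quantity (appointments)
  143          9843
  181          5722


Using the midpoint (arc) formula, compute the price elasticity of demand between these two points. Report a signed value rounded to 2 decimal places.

-2.26

%ΔQ = (5722 − 9843) / [(9843 + 5722)/2] = -4121/7782.5 = -0.529521…
%ΔP = (181 − 143) / [(143 + 181)/2] = 38/162 = 0.234567…
Arc Ed = %ΔQ / %ΔP = (-4121/7782.5) / (38/162) = -2.2574…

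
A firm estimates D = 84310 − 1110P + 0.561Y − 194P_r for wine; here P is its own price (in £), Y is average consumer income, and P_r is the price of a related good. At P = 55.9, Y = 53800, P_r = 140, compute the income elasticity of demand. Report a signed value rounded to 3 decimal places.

At the given values, D = 84310 − 1110(55.9) + 0.561(53800) − 194(140) = 25282.8.
∂D/∂Y = 0.561.
E = (0.561) × (53800/25282.8) = 1.19376…

1.194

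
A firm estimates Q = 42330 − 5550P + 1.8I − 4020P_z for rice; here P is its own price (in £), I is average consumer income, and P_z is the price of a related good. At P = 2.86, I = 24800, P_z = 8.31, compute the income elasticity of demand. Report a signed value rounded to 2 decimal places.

At the given values, Q = 42330 − 5550(2.86) + 1.8(24800) − 4020(8.31) = 37690.8.
∂Q/∂I = 1.8.
E = (1.8) × (24800/37690.8) = 1.1843…

1.18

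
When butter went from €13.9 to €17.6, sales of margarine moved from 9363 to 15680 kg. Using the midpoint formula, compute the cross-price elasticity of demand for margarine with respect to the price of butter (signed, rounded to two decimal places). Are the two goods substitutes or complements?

2.15; substitutes

%ΔQ_{margarine} = (15680 − 9363)/avg = 6317/12521.5 = 0.504492…
%ΔP_{butter} = (17.6 − 13.9)/avg = 3.7/15.75 = 0.234920…
E_cross = (6317/12521.5) / (3.7/15.75) = 2.1475…
E_cross > 0 ⇒ the goods are substitutes.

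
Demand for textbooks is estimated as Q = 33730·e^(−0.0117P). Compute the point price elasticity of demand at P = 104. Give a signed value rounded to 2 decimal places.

dQ/dP = −0.0117·Q = -116.883. At P = 104, Q = 9990.03.
Ed = (dQ/dP)·(P/Q) = (-116.883) × (104/9990.03) = -1.2168

-1.22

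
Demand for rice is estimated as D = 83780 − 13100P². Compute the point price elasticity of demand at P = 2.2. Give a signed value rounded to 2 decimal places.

-6.22

dD/dP = −2·13100·P = -57640. At P = 2.2, D = 20376.
Ed = (dD/dP)·(P/D) = (-57640) × (2.2/20376) = -6.2234…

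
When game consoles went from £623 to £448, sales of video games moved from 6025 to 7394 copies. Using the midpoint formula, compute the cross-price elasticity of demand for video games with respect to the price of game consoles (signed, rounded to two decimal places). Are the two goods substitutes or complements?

-0.62; complements

%ΔQ_{video games} = (7394 − 6025)/avg = 1369/6709.5 = 0.204039…
%ΔP_{game consoles} = (448 − 623)/avg = -175/535.5 = -0.326797…
E_cross = (1369/6709.5) / (-175/535.5) = -0.6243…
E_cross < 0 ⇒ the goods are complements.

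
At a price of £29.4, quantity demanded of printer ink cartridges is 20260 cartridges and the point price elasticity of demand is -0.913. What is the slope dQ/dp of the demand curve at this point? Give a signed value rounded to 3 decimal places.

-629.163

Ed = (dQ/dp)·(p/Q) ⇒ dQ/dp = Ed·Q/p = (-0.913)·20260/29.4 = -629.16258…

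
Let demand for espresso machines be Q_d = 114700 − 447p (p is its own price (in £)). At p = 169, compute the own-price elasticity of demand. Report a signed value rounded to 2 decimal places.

-1.93

At the given values, Q_d = 114700 − 447(169) = 39157.
∂Q_d/∂p = −447.
E = (-447) × (169/39157) = -1.9292…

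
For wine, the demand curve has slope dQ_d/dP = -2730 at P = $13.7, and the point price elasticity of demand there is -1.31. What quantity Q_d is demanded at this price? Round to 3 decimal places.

28550.382

Ed = (dQ_d/dP)·(P/Q_d) ⇒ Q_d = (dQ_d/dP)·P/Ed = (-2730)·13.7/(-1.31) = 28550.38167…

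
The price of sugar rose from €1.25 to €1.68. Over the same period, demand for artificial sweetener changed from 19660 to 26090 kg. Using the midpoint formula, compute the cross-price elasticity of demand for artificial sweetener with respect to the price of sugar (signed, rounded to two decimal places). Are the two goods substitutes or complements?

0.96; substitutes

%ΔQ_{artificial sweetener} = (26090 − 19660)/avg = 6430/22875 = 0.281092…
%ΔP_{sugar} = (1.68 − 1.25)/avg = 0.43/1.465 = 0.293515…
E_cross = (6430/22875) / (0.43/1.465) = 0.9576…
E_cross > 0 ⇒ the goods are substitutes.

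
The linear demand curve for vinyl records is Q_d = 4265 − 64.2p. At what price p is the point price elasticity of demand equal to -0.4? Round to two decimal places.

Ed = −64.2p/(4265 − 64.2p). Set this equal to -0.4:
64.2p = 0.4·(4265 − 64.2p) ⇒ 64.2p(1 + 0.4) = 0.4·4265
p = 0.4·4265 / (64.2·1.4) = 18.9808…

18.98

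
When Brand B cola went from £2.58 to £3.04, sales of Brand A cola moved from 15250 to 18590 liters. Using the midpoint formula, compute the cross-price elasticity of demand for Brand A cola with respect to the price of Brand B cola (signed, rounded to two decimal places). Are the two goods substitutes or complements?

1.21; substitutes

%ΔQ_{Brand A cola} = (18590 − 15250)/avg = 3340/16920 = 0.197399…
%ΔP_{Brand B cola} = (3.04 − 2.58)/avg = 0.46/2.81 = 0.163701…
E_cross = (3340/16920) / (0.46/2.81) = 1.2058…
E_cross > 0 ⇒ the goods are substitutes.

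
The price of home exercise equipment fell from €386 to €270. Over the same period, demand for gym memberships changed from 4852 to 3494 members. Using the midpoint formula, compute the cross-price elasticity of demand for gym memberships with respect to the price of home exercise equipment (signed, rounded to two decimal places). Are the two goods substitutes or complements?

0.92; substitutes

%ΔQ_{gym memberships} = (3494 − 4852)/avg = -1358/4173 = -0.325425…
%ΔP_{home exercise equipment} = (270 − 386)/avg = -116/328 = -0.353658…
E_cross = (-1358/4173) / (-116/328) = 0.9201…
E_cross > 0 ⇒ the goods are substitutes.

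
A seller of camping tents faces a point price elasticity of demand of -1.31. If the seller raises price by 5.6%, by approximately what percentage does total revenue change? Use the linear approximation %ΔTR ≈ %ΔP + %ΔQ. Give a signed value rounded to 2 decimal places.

-1.74%

%ΔQ ≈ Ed × %ΔP = (-1.31) × (+5.6%) = -7.3360%
%ΔTR ≈ %ΔP + %ΔQ = (+5.6%) + (-7.3360%) = -1.7360%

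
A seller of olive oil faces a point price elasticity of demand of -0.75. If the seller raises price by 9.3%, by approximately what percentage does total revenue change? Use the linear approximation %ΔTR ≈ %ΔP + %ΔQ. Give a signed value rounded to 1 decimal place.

+2.3%

%ΔQ ≈ Ed × %ΔP = (-0.75) × (+9.3%) = -6.9750%
%ΔTR ≈ %ΔP + %ΔQ = (+9.3%) + (-6.9750%) = +2.3250%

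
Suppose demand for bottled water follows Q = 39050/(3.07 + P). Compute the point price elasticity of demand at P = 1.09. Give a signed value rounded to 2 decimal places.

dQ/dP = −39050/(3.07 + P)² = -2256.5. At P = 1.09, Q = 9387.02.
Ed = (dQ/dP)·(P/Q) = (-2256.5) × (1.09/9387.02) = -0.2620…

-0.26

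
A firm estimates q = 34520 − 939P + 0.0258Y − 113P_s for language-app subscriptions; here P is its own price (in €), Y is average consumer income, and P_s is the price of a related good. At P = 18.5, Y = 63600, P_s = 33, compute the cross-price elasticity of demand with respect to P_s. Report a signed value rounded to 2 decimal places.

-0.25

At the given values, q = 34520 − 939(18.5) + 0.0258(63600) − 113(33) = 15060.38.
∂q/∂P_s = -113.
E = (-113) × (33/15060.38) = -0.2476…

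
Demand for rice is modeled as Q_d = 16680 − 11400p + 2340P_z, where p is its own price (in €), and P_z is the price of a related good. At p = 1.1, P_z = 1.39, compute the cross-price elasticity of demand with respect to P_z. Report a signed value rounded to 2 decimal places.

At the given values, Q_d = 16680 − 11400(1.1) + 2340(1.39) = 7392.6.
∂Q_d/∂P_z = 2340.
E = (2340) × (1.39/7392.6) = 0.4399…

0.44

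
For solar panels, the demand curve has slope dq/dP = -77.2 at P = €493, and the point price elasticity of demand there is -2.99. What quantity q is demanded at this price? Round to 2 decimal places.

12728.96

Ed = (dq/dP)·(P/q) ⇒ q = (dq/dP)·P/Ed = (-77.2)·493/(-2.99) = 12728.9632…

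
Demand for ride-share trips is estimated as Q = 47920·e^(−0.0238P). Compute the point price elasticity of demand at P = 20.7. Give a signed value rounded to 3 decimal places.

-0.493

dQ/dP = −0.0238·Q = -696.842. At P = 20.7, Q = 29279.1.
Ed = (dQ/dP)·(P/Q) = (-696.842) × (20.7/29279.1) = -0.49266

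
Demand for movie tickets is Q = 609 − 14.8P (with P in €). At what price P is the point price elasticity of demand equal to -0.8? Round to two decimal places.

18.29

Ed = −14.8P/(609 − 14.8P). Set this equal to -0.8:
14.8P = 0.8·(609 − 14.8P) ⇒ 14.8P(1 + 0.8) = 0.8·609
P = 0.8·609 / (14.8·1.8) = 18.2882…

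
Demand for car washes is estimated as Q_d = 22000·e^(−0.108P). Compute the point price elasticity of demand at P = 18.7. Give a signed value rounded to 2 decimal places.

dQ_d/dP = −0.108·Q_d = -315.315. At P = 18.7, Q_d = 2919.59.
Ed = (dQ_d/dP)·(P/Q_d) = (-315.315) × (18.7/2919.59) = -2.0196

-2.02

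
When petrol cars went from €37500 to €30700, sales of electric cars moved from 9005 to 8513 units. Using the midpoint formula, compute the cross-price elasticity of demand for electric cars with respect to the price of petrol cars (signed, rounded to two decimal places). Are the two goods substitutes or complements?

%ΔQ_{electric cars} = (8513 − 9005)/avg = -492/8759 = -0.056170…
%ΔP_{petrol cars} = (30700 − 37500)/avg = -6800/34100 = -0.199413…
E_cross = (-492/8759) / (-6800/34100) = 0.2816…
E_cross > 0 ⇒ the goods are substitutes.

0.28; substitutes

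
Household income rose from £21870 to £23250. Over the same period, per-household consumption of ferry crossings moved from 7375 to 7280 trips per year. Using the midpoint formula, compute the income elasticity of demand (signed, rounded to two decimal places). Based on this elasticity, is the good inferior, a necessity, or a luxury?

%ΔQ = (7280 − 7375)/[( 7375 + 7280)/2] = -95/7327.5 = -0.012964…
%ΔIncome = (23250 − 21870)/[( 21870 + 23250)/2] = 1380/22560 = 0.061170…
E_income = (-95/7327.5) / (1380/22560) = -0.2119…
E_income < 0 ⇒ inferior good.

-0.21; inferior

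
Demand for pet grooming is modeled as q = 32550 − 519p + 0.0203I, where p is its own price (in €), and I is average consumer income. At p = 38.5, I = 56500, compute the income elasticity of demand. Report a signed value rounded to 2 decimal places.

0.08

At the given values, q = 32550 − 519(38.5) + 0.0203(56500) = 13715.45.
∂q/∂I = 0.0203.
E = (0.0203) × (56500/13715.45) = 0.0836…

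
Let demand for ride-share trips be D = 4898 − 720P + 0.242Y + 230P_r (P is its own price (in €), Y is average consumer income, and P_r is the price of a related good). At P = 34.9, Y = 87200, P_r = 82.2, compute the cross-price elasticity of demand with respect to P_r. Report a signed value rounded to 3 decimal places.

At the given values, D = 4898 − 720(34.9) + 0.242(87200) + 230(82.2) = 19778.4.
∂D/∂P_r = 230.
E = (230) × (82.2/19778.4) = 0.95589…

0.956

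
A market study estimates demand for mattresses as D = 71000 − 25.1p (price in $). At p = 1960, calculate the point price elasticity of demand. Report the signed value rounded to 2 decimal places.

-2.26

dD/dp = −25.1. At p = 1960, D = 71000 − 25.1(1960) = 21804.
Ed = (dD/dp)·(p/D) = −25.1 × (1960/21804) = -2.2562…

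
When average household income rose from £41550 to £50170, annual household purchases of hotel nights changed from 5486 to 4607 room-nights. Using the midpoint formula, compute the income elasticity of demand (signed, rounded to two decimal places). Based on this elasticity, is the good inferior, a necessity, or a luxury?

%ΔQ = (4607 − 5486)/[( 5486 + 4607)/2] = -879/5046.5 = -0.174180…
%ΔIncome = (50170 − 41550)/[( 41550 + 50170)/2] = 8620/45860 = 0.187963…
E_income = (-879/5046.5) / (8620/45860) = -0.9266…
E_income < 0 ⇒ inferior good.

-0.93; inferior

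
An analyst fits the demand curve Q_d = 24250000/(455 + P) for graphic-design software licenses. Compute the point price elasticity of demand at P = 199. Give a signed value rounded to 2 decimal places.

dQ_d/dP = −24250000/(455 + P)² = -56.6965. At P = 199, Q_d = 37079.5.
Ed = (dQ_d/dP)·(P/Q_d) = (-56.6965) × (199/37079.5) = -0.3042…

-0.30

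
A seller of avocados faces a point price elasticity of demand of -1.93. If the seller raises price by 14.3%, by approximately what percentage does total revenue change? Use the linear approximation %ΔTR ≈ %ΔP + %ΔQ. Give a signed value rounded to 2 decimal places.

-13.30%

%ΔQ ≈ Ed × %ΔP = (-1.93) × (+14.3%) = -27.5990%
%ΔTR ≈ %ΔP + %ΔQ = (+14.3%) + (-27.5990%) = -13.2990%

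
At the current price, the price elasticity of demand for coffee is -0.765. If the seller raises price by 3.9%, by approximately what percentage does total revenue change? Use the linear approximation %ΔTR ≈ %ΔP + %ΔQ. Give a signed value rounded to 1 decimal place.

%ΔQ ≈ Ed × %ΔP = (-0.765) × (+3.9%) = -2.9835%
%ΔTR ≈ %ΔP + %ΔQ = (+3.9%) + (-2.9835%) = +0.9165%

+0.9%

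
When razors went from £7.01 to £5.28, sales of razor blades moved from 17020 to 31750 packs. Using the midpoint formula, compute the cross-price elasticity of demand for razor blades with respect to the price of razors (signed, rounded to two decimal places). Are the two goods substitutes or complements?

%ΔQ_{razor blades} = (31750 − 17020)/avg = 14730/24385 = 0.604059…
%ΔP_{razors} = (5.28 − 7.01)/avg = -1.73/6.145 = -0.281529…
E_cross = (14730/24385) / (-1.73/6.145) = -2.1456…
E_cross < 0 ⇒ the goods are complements.

-2.15; complements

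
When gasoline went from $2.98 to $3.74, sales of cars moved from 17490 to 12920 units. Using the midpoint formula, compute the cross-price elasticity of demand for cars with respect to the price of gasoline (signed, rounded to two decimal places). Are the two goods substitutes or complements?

-1.33; complements

%ΔQ_{cars} = (12920 − 17490)/avg = -4570/15205 = -0.300559…
%ΔP_{gasoline} = (3.74 − 2.98)/avg = 0.76/3.36 = 0.226190…
E_cross = (-4570/15205) / (0.76/3.36) = -1.3287…
E_cross < 0 ⇒ the goods are complements.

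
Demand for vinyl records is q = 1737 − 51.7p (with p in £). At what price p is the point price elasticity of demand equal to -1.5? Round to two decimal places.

Ed = −51.7p/(1737 − 51.7p). Set this equal to -1.5:
51.7p = 1.5·(1737 − 51.7p) ⇒ 51.7p(1 + 1.5) = 1.5·1737
p = 1.5·1737 / (51.7·2.5) = 20.1586…

20.16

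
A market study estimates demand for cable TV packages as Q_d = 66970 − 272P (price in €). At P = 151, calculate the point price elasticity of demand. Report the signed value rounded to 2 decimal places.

dQ_d/dP = −272. At P = 151, Q_d = 66970 − 272(151) = 25898.
Ed = (dQ_d/dP)·(P/Q_d) = −272 × (151/25898) = -1.5859…

-1.59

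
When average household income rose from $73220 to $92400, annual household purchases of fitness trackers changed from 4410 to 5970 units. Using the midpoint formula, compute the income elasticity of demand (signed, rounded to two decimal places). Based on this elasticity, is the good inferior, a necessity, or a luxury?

%ΔQ = (5970 − 4410)/[( 4410 + 5970)/2] = 1560/5190 = 0.300578…
%ΔIncome = (92400 − 73220)/[( 73220 + 92400)/2] = 19180/82810 = 0.231614…
E_income = (1560/5190) / (19180/82810) = 1.2977…
E_income > 1 ⇒ normal good, luxury.

1.30; luxury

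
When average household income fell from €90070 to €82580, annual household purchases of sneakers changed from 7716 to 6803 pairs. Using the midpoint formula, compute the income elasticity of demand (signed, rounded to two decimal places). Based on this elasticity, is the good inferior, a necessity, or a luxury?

1.45; luxury

%ΔQ = (6803 − 7716)/[( 7716 + 6803)/2] = -913/7259.5 = -0.125766…
%ΔIncome = (82580 − 90070)/[( 90070 + 82580)/2] = -7490/86325 = -0.086765…
E_income = (-913/7259.5) / (-7490/86325) = 1.4495…
E_income > 1 ⇒ normal good, luxury.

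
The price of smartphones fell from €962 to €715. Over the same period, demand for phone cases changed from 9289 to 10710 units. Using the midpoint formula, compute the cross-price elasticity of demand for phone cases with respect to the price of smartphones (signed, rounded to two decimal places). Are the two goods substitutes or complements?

%ΔQ_{phone cases} = (10710 − 9289)/avg = 1421/9999.5 = 0.142107…
%ΔP_{smartphones} = (715 − 962)/avg = -247/838.5 = -0.294573…
E_cross = (1421/9999.5) / (-247/838.5) = -0.4824…
E_cross < 0 ⇒ the goods are complements.

-0.48; complements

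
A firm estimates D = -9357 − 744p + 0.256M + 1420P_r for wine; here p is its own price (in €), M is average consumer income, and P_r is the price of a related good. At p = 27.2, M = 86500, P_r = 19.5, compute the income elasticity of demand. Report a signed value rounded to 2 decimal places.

At the given values, D = -9357 − 744(27.2) + 0.256(86500) + 1420(19.5) = 20240.2.
∂D/∂M = 0.256.
E = (0.256) × (86500/20240.2) = 1.0940…

1.09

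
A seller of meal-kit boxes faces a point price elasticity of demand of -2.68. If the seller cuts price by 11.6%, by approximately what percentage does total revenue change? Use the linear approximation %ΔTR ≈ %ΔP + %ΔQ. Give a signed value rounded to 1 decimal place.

%ΔQ ≈ Ed × %ΔP = (-2.68) × (-11.6%) = +31.0880%
%ΔTR ≈ %ΔP + %ΔQ = (-11.6%) + (+31.0880%) = +19.4880%

+19.5%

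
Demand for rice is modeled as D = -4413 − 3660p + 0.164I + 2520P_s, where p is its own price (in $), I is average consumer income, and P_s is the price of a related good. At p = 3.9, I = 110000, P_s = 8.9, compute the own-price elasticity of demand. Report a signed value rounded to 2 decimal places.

-0.66

At the given values, D = -4413 − 3660(3.9) + 0.164(110000) + 2520(8.9) = 21781.
∂D/∂p = −3660.
E = (-3660) × (3.9/21781) = -0.6553…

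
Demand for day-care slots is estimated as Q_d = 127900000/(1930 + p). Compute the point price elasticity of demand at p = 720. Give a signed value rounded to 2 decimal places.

dQ_d/dp = −127900000/(1930 + p)² = -18.2129. At p = 720, Q_d = 48264.2.
Ed = (dQ_d/dp)·(p/Q_d) = (-18.2129) × (720/48264.2) = -0.2716…

-0.27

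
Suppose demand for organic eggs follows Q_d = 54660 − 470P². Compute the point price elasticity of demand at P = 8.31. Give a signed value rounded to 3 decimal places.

-2.924

dQ_d/dP = −2·470·P = -7811.4. At P = 8.31, Q_d = 22203.633.
Ed = (dQ_d/dP)·(P/Q_d) = (-7811.4) × (8.31/22203.633) = -2.92351…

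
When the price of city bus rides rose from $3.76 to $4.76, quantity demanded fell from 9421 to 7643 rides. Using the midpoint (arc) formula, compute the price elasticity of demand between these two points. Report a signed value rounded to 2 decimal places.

%ΔQ = (7643 − 9421) / [(9421 + 7643)/2] = -1778/8532 = -0.208391…
%ΔP = (4.76 − 3.76) / [(3.76 + 4.76)/2] = 1/4.26 = 0.234741…
Arc Ed = %ΔQ / %ΔP = (-1778/8532) / (1/4.26) = -0.8877…

-0.89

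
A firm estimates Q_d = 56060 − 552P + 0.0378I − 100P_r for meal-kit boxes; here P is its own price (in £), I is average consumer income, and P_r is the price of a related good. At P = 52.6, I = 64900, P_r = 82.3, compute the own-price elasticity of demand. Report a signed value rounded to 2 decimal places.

At the given values, Q_d = 56060 − 552(52.6) + 0.0378(64900) − 100(82.3) = 21248.02.
∂Q_d/∂P = −552.
E = (-552) × (52.6/21248.02) = -1.3664…

-1.37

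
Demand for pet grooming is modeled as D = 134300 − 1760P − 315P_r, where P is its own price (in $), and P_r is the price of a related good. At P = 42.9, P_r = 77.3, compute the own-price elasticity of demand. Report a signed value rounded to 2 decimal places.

-2.19

At the given values, D = 134300 − 1760(42.9) − 315(77.3) = 34446.5.
∂D/∂P = −1760.
E = (-1760) × (42.9/34446.5) = -2.1919…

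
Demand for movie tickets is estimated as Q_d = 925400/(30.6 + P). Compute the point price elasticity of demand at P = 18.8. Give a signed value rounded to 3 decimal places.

dQ_d/dP = −925400/(30.6 + P)² = -379.206. At P = 18.8, Q_d = 18732.8.
Ed = (dQ_d/dP)·(P/Q_d) = (-379.206) × (18.8/18732.8) = -0.38056…

-0.381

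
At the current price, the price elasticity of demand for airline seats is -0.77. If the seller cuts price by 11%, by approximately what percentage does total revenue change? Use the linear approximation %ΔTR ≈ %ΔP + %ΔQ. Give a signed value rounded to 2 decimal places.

%ΔQ ≈ Ed × %ΔP = (-0.77) × (-11%) = +8.4700%
%ΔTR ≈ %ΔP + %ΔQ = (-11%) + (+8.4700%) = -2.5300%

-2.53%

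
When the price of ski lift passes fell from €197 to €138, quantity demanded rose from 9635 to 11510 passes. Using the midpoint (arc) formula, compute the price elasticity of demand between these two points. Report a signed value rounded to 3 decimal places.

%ΔQ = (11510 − 9635) / [(9635 + 11510)/2] = 1875/10572.5 = 0.177346…
%ΔP = (138 − 197) / [(197 + 138)/2] = -59/167.5 = -0.352238…
Arc Ed = %ΔQ / %ΔP = (1875/10572.5) / (-59/167.5) = -0.50348…

-0.503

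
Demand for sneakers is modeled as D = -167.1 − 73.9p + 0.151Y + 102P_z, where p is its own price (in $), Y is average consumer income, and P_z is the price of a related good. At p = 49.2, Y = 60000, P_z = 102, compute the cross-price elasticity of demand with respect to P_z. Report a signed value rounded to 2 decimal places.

At the given values, D = -167.1 − 73.9(49.2) + 0.151(60000) + 102(102) = 15661.02.
∂D/∂P_z = 102.
E = (102) × (102/15661.02) = 0.6643…

0.66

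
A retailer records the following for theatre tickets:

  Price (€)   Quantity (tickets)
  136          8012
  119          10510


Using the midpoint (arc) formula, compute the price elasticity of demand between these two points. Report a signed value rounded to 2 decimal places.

-2.02

%ΔQ = (10510 − 8012) / [(8012 + 10510)/2] = 2498/9261 = 0.269733…
%ΔP = (119 − 136) / [(136 + 119)/2] = -17/127.5 = -0.133333…
Arc Ed = %ΔQ / %ΔP = (2498/9261) / (-17/127.5) = -2.0229…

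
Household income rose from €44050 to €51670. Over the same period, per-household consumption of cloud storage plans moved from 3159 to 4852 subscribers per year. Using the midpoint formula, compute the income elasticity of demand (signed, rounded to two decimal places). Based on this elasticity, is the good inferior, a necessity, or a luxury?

2.65; luxury

%ΔQ = (4852 − 3159)/[( 3159 + 4852)/2] = 1693/4005.5 = 0.422668…
%ΔIncome = (51670 − 44050)/[( 44050 + 51670)/2] = 7620/47860 = 0.159214…
E_income = (1693/4005.5) / (7620/47860) = 2.6547…
E_income > 1 ⇒ normal good, luxury.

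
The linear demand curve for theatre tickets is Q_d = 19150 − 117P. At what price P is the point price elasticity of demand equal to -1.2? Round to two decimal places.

Ed = −117P/(19150 − 117P). Set this equal to -1.2:
117P = 1.2·(19150 − 117P) ⇒ 117P(1 + 1.2) = 1.2·19150
P = 1.2·19150 / (117·2.2) = 89.2773…

89.28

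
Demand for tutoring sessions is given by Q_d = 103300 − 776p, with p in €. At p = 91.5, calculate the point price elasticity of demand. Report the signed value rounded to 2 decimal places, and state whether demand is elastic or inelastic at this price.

dQ_d/dp = −776. At p = 91.5, Q_d = 103300 − 776(91.5) = 32296.
Ed = (dQ_d/dp)·(p/Q_d) = −776 × (91.5/32296) = -2.1985…
|Ed| = 2.20 > 1, so demand is elastic.

-2.20; elastic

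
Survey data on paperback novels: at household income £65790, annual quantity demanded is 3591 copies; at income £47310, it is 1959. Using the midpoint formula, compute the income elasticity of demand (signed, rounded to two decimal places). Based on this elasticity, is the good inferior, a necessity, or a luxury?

1.80; luxury

%ΔQ = (1959 − 3591)/[( 3591 + 1959)/2] = -1632/2775 = -0.588108…
%ΔIncome = (47310 − 65790)/[( 65790 + 47310)/2] = -18480/56550 = -0.326790…
E_income = (-1632/2775) / (-18480/56550) = 1.7996…
E_income > 1 ⇒ normal good, luxury.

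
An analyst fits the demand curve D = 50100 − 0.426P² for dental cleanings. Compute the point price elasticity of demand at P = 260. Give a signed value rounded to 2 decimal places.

-2.70

dD/dP = −2·0.426·P = -221.52. At P = 260, D = 21302.4.
Ed = (dD/dP)·(P/D) = (-221.52) × (260/21302.4) = -2.7036…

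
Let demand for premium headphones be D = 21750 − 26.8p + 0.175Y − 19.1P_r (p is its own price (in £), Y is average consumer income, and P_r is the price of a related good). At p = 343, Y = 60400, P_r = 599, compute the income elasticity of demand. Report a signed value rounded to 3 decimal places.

At the given values, D = 21750 − 26.8(343) + 0.175(60400) − 19.1(599) = 11686.7.
∂D/∂Y = 0.175.
E = (0.175) × (60400/11686.7) = 0.90444…

0.904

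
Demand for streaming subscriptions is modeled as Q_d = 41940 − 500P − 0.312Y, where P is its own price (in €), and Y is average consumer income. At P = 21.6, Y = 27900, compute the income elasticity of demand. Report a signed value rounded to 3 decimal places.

-0.388

At the given values, Q_d = 41940 − 500(21.6) − 0.312(27900) = 22435.2.
∂Q_d/∂Y = -0.312.
E = (-0.312) × (27900/22435.2) = -0.38799…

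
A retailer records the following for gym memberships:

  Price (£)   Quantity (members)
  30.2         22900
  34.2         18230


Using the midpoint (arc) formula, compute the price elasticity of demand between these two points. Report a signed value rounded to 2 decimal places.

-1.83

%ΔQ = (18230 − 22900) / [(22900 + 18230)/2] = -4670/20565 = -0.227084…
%ΔP = (34.2 − 30.2) / [(30.2 + 34.2)/2] = 4/32.2 = 0.124223…
Arc Ed = %ΔQ / %ΔP = (-4670/20565) / (4/32.2) = -1.8280…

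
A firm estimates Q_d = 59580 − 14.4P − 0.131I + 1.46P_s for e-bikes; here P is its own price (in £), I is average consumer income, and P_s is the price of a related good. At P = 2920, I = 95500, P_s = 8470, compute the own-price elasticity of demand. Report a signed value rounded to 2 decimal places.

-2.42

At the given values, Q_d = 59580 − 14.4(2920) − 0.131(95500) + 1.46(8470) = 17387.7.
∂Q_d/∂P = −14.4.
E = (-14.4) × (2920/17387.7) = -2.4182…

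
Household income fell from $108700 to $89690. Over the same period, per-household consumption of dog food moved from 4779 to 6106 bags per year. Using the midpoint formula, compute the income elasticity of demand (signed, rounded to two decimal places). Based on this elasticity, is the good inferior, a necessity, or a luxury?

-1.27; inferior

%ΔQ = (6106 − 4779)/[( 4779 + 6106)/2] = 1327/5442.5 = 0.243821…
%ΔIncome = (89690 − 108700)/[( 108700 + 89690)/2] = -19010/99195 = -0.191642…
E_income = (1327/5442.5) / (-19010/99195) = -1.2722…
E_income < 0 ⇒ inferior good.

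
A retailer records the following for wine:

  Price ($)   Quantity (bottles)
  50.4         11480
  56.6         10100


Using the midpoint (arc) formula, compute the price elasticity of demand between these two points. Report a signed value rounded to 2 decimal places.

-1.10

%ΔQ = (10100 − 11480) / [(11480 + 10100)/2] = -1380/10790 = -0.127896…
%ΔP = (56.6 − 50.4) / [(50.4 + 56.6)/2] = 6.2/53.5 = 0.115887…
Arc Ed = %ΔQ / %ΔP = (-1380/10790) / (6.2/53.5) = -1.1036…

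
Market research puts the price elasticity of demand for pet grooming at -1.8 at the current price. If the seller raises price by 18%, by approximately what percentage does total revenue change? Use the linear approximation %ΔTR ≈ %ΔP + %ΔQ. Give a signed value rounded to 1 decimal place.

%ΔQ ≈ Ed × %ΔP = (-1.8) × (+18%) = -32.4000%
%ΔTR ≈ %ΔP + %ΔQ = (+18%) + (-32.4000%) = -14.4000%

-14.4%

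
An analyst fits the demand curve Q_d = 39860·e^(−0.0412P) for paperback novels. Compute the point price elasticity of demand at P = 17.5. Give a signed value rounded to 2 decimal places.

-0.72

dQ_d/dP = −0.0412·Q_d = -798.561. At P = 17.5, Q_d = 19382.6.
Ed = (dQ_d/dP)·(P/Q_d) = (-798.561) × (17.5/19382.6) = -0.721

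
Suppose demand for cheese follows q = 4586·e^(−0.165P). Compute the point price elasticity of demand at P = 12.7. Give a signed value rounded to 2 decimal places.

dq/dP = −0.165·q = -93.0795. At P = 12.7, q = 564.118.
Ed = (dq/dP)·(P/q) = (-93.0795) × (12.7/564.118) = -2.0955

-2.10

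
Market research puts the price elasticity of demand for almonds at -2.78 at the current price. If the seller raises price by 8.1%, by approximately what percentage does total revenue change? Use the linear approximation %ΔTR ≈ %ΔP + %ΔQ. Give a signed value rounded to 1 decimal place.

%ΔQ ≈ Ed × %ΔP = (-2.78) × (+8.1%) = -22.5180%
%ΔTR ≈ %ΔP + %ΔQ = (+8.1%) + (-22.5180%) = -14.4180%

-14.4%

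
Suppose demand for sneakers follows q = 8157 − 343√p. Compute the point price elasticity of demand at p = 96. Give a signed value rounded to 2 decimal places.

dq/dp = −343/(2√p) = -17.5036. At p = 96, q = 4796.3.
Ed = (dq/dp)·(p/q) = (-17.5036) × (96/4796.3) = -0.3503…

-0.35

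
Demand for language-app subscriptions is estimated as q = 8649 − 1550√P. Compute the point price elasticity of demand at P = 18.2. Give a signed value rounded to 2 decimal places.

dq/dP = −1550/(2√P) = -181.663. At P = 18.2, q = 2036.47.
Ed = (dq/dP)·(P/q) = (-181.663) × (18.2/2036.47) = -1.6235…

-1.62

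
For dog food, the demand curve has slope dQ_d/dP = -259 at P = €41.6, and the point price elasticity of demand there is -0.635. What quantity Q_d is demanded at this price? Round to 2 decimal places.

Ed = (dQ_d/dP)·(P/Q_d) ⇒ Q_d = (dQ_d/dP)·P/Ed = (-259)·41.6/(-0.635) = 16967.5590…

16967.56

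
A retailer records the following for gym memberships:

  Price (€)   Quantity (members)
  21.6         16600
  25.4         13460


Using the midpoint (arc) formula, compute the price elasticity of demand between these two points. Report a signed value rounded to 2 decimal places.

-1.29

%ΔQ = (13460 − 16600) / [(16600 + 13460)/2] = -3140/15030 = -0.208915…
%ΔP = (25.4 − 21.6) / [(21.6 + 25.4)/2] = 3.8/23.5 = 0.161702…
Arc Ed = %ΔQ / %ΔP = (-3140/15030) / (3.8/23.5) = -1.2919…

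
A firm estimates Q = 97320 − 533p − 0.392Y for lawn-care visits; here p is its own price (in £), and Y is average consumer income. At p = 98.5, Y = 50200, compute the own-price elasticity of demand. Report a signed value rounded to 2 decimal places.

-2.09

At the given values, Q = 97320 − 533(98.5) − 0.392(50200) = 25141.1.
∂Q/∂p = −533.
E = (-533) × (98.5/25141.1) = -2.0882…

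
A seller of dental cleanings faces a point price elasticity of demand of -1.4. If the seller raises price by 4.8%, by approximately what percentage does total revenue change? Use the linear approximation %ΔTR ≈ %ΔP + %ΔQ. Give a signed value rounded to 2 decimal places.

-1.92%

%ΔQ ≈ Ed × %ΔP = (-1.4) × (+4.8%) = -6.7200%
%ΔTR ≈ %ΔP + %ΔQ = (+4.8%) + (-6.7200%) = -1.9200%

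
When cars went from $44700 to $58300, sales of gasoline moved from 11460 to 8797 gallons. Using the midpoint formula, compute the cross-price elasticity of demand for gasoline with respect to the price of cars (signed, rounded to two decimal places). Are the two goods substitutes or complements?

-1.00; complements

%ΔQ_{gasoline} = (8797 − 11460)/avg = -2663/10128.5 = -0.262921…
%ΔP_{cars} = (58300 − 44700)/avg = 13600/51500 = 0.264077…
E_cross = (-2663/10128.5) / (13600/51500) = -0.9956…
E_cross < 0 ⇒ the goods are complements.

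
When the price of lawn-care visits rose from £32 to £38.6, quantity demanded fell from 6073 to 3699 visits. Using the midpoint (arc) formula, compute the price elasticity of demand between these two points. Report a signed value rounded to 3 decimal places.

-2.599

%ΔQ = (3699 − 6073) / [(6073 + 3699)/2] = -2374/4886 = -0.485878…
%ΔP = (38.6 − 32) / [(32 + 38.6)/2] = 6.6/35.3 = 0.186968…
Arc Ed = %ΔQ / %ΔP = (-2374/4886) / (6.6/35.3) = -2.59871…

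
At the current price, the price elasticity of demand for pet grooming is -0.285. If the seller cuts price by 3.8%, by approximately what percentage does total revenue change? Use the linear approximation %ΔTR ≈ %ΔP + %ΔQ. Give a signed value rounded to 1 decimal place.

-2.7%

%ΔQ ≈ Ed × %ΔP = (-0.285) × (-3.8%) = +1.0830%
%ΔTR ≈ %ΔP + %ΔQ = (-3.8%) + (+1.0830%) = -2.7170%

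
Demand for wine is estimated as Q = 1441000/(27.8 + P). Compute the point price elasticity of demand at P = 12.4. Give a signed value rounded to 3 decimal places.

-0.308

dQ/dP = −1441000/(27.8 + P)² = -891.686. At P = 12.4, Q = 35845.8.
Ed = (dQ/dP)·(P/Q) = (-891.686) × (12.4/35845.8) = -0.30845…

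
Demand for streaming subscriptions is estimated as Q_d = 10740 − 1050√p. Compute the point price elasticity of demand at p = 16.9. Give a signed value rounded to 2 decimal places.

dQ_d/dp = −1050/(2√p) = -127.707. At p = 16.9, Q_d = 6423.49.
Ed = (dQ_d/dp)·(p/Q_d) = (-127.707) × (16.9/6423.49) = -0.3359…

-0.34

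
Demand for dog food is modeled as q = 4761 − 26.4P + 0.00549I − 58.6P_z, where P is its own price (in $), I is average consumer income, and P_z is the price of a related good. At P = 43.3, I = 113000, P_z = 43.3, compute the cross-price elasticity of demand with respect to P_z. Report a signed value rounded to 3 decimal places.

At the given values, q = 4761 − 26.4(43.3) + 0.00549(113000) − 58.6(43.3) = 1700.87.
∂q/∂P_z = -58.6.
E = (-58.6) × (43.3/1700.87) = -1.49181…

-1.492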